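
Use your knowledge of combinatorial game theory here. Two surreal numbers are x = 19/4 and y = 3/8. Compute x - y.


x = 19/4, y = 3/8
Converting to common denominator: 8
x = 38/8, y = 3/8
x - y = 19/4 - 3/8 = 35/8

35/8


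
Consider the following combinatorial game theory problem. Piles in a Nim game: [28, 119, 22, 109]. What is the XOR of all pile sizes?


We need the XOR (exclusive or) of all pile sizes.
After XOR-ing pile 1 (size 28): 0 XOR 28 = 28
After XOR-ing pile 2 (size 119): 28 XOR 119 = 107
After XOR-ing pile 3 (size 22): 107 XOR 22 = 125
After XOR-ing pile 4 (size 109): 125 XOR 109 = 16
The Nim-value of this position is 16.

16


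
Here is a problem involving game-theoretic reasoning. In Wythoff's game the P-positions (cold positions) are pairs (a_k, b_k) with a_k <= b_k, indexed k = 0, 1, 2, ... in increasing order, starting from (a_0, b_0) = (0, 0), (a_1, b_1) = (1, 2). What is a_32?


By Wythoff's theorem, a_k = floor(k * phi) and b_k = floor(k * phi^2) = a_k + k, where phi = (1 + sqrt(5))/2 is the golden ratio.
phi = (1 + sqrt(5))/2 = 1.618034
k = 32
k * phi = 32 * 1.618034 = 51.777088
a_32 = floor(k * phi) = 51

51


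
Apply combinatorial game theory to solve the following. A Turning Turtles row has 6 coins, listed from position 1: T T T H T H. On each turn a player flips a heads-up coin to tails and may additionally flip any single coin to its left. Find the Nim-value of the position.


Coins: T T T H T H
Key fact: a single head at position k behaves exactly like a Nim heap of size k (turning it to T and optionally flipping a coin at j < k corresponds to moving the heap from k to j, or to 0), and heads combine as a disjunctive sum (two heads at the same place would cancel, matching j XOR j = 0). So the Nim-value is the XOR of the 1-indexed positions of the heads.
Face-up positions (1-indexed): [4, 6]
XOR 0 with 4: 0 XOR 4 = 4
XOR 4 with 6: 4 XOR 6 = 2
Nim-value = 2

2


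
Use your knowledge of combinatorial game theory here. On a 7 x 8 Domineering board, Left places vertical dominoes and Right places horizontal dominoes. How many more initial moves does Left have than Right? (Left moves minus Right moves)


Board is 7 x 8 (rows x cols).
Left (vertical) placements: (rows-1) * cols = 6 * 8 = 48
Right (horizontal) placements: rows * (cols-1) = 7 * 7 = 49
Advantage = Left - Right = 48 - 49 = -1

-1


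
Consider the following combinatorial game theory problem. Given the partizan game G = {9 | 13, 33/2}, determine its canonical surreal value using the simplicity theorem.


Left options: {9}, max = 9
Right options: {13, 33/2}, min = 13
All options are numbers and max(Left) < min(Right), so by the simplicity theorem the value is the simplest (earliest-born) number strictly between 9 and 13.
Integers 10 through 12 all lie strictly between 9 and 13.
Among integers, the simplest (lowest birthday = smallest |n|; 0 is born on day 0, +-n on day n) is 10.
No non-integer in the interval can be simpler: if x is a non-integer in the interval, then floor(x) or ceil(x) also lies in the interval (the interval contains an integer), and both are proper prefixes of x's sign expansion, i.e. born earlier. So the game value is 10.
Game value = 10

10


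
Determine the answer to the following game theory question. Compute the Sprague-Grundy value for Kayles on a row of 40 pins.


Kayles: a move removes 1 or 2 adjacent pins from a contiguous row.
Removing pins from a row of k leaves two independent rows (a, b) with a + b = k - 1 (one pin) or a + b = k - 2 (two pins); an end removal gives a = 0.
By Sprague-Grundy, G(k) = mex{ G(a) XOR G(b) } over all these splits. G(0) = 0.
G(1): splits (0,0):0^0=0 -> mex({0}) = 1
G(2): splits (0,1):0^1=1 (0,0):0^0=0 -> mex({0, 1}) = 2
G(3): splits (0,2):0^2=2 (1,1):1^1=0 (0,1):0^1=1 -> mex({0, 1, 2}) = 3
G(4): splits (0,3):0^3=3 (1,2):1^2=3 (0,2):0^2=2 (1,1):1^1=0 -> mex({0, 2, 3}) = 1
G(5): splits (0,4):0^1=1 (1,3):1^3=2 (2,2):2^2=0 (0,3):0^3=3 (1,2):1^2=3 -> mex({0, 1, 2, 3}) = 4
G(6) = mex({0, 1, 2, 4}) = 3
G(7) = mex({0, 1, 3, 4, 5}) = 2
G(8) = mex({0, 2, 3, 5, 6}) = 1
G(9) = mex({0, 1, 2, 3, 6, 7}) = 4
G(10) = mex({0, 1, 3, 4, 5, 7}) = 2
G(11) = mex({0, 1, 2, 3, 4, 5}) = 6
G(12) = mex({0, 1, 2, 3, 5, 6, 7}) = 4
G(13) = mex({0, 2, 3, 4, 6, 7}) = 1
G(14) = mex({0, 1, 4, 5, 6, 7}) = 2
G(15) = mex({0, 1, 2, 3, 4, 5, 6}) = 7
G(16) = mex({0, 2, 3, 5, 6, 7}) = 1
G(17) = mex({0, 1, 2, 3, 5, 6, 7}) = 4
G(18) = mex({0, 1, 2, 4, 5, 6}) = 3
G(19) = mex({0, 1, 3, 4, 5, 7}) = 2
G(20) = mex({0, 2, 3, 4, 5, 6, 7}) = 1
G(21) = mex({0, 1, 2, 3, 5, 6, 7}) = 4
G(22) = mex({0, 1, 2, 3, 4, 5, 7}) = 6
G(23) = mex({0, 1, 2, 3, 4, 5, 6}) = 7
G(24) = mex({0, 1, 2, 3, 5, 6, 7}) = 4
G(25) = mex({0, 2, 3, 4, 6, 7}) = 1
G(26) = mex({0, 1, 3, 4, 5, 6, 7}) = 2
G(27) = mex({0, 1, 2, 3, 4, 5, 6, 7}) = 8
G(28) = mex({0, 1, 2, 3, 4, 6, 7, 8}) = 5
G(29) = mex({0, 1, 2, 3, 5, 6, 7, 8, 9}) = 4
G(30) = mex({0, 1, 2, 3, 4, 5, 6, 9, 10}) = 7
G(31) = mex({0, 1, 3, 4, 5, 7, 10, 11}) = 2
G(32) = mex({0, 2, 3, 4, 5, 6, 7, 9, 11}) = 1
G(33) = mex({0, 1, 2, 3, 4, 5, 6, 7, 9, 12}) = 8
G(34) = mex({0, 1, 2, 3, 4, 5, 7, 8, 11, 12}) = 6
G(35) = mex({0, 1, 2, 3, 4, 5, 6, 8, 9, 10, 11}) = 7
G(36) = mex({0, 1, 2, 3, 5, 6, 7, 9, 10}) = 4
G(37) = mex({0, 2, 3, 4, 6, 7, 9, 10, 11, 12}) = 1
G(38) = mex({0, 1, 3, 4, 5, 6, 7, 9, 10, 11, 12}) = 2
G(39) = mex({0, 1, 2, 4, 5, 6, 7, 9, 10, 12, 14}) = 3
G(40) = mex({0, 2, 3, 4, 6, 7, 11, 12, 14}) = 1
Therefore G(40) = 1.

1


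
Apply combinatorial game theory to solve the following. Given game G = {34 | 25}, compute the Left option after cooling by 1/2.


Original game: {34 | 25} (a switch {a | b} with a > b).
Cooling by t (for t below the temperature (a - b)/2 = 9/2) taxes each move by t: {a | b} cooled by t is {a - t | b + t}.
Cooling amount: t = 1/2
Cooled Left option: 34 - 1/2 = 67/2
Cooled Right option: 25 + 1/2 = 51/2
Cooled game: {67/2 | 51/2}
Left option = 67/2

67/2


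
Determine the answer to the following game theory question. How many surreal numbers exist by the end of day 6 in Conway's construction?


Day 0: {|} = 0 is born. Count = 1.
Day n: the number of surreal numbers born by day n is 2^(n+1) - 1.
By day 0: 2^1 - 1 = 1
By day 1: 2^2 - 1 = 3
By day 2: 2^3 - 1 = 7
By day 3: 2^4 - 1 = 15
By day 4: 2^5 - 1 = 31
By day 5: 2^6 - 1 = 63
By day 6: 2^7 - 1 = 127
By day 6: 127 surreal numbers.

127


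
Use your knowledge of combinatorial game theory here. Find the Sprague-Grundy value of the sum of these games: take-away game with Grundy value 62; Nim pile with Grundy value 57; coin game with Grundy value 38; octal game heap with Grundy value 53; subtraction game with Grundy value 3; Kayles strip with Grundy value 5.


By the Sprague-Grundy theorem, the Grundy value of a sum of games is the XOR of individual Grundy values.
take-away game: Grundy value = 62. Running XOR: 0 XOR 62 = 62
Nim pile: Grundy value = 57. Running XOR: 62 XOR 57 = 7
coin game: Grundy value = 38. Running XOR: 7 XOR 38 = 33
octal game heap: Grundy value = 53. Running XOR: 33 XOR 53 = 20
subtraction game: Grundy value = 3. Running XOR: 20 XOR 3 = 23
Kayles strip: Grundy value = 5. Running XOR: 23 XOR 5 = 18
The combined Grundy value is 18.

18


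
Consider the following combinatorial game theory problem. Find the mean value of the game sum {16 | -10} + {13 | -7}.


G1 = {16 | -10}, G2 = {13 | -7}
Each is a switch {a | b} with numbers a > b; its mean value is (a + b)/2, and mean value is additive over game sums: m(G1 + G2) = m(G1) + m(G2).
Mean of G1 = (16 + (-10))/2 = 6/2 = 3
Mean of G2 = (13 + (-7))/2 = 6/2 = 3
Mean of G1 + G2 = 3 + 3 = 6

6


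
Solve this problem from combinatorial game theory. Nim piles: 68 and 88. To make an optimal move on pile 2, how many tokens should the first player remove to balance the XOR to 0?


Piles: 68 and 88
Current XOR: 68 XOR 88 = 28 (non-zero, so this is an N-position).
To make the XOR zero, we need to find a move that balances the piles.
For pile 2 (size 88): target = 88 XOR 28 = 68
We reduce pile 2 from 88 to 68.
Tokens removed: 88 - 68 = 20
Verification: 68 XOR 68 = 0

20


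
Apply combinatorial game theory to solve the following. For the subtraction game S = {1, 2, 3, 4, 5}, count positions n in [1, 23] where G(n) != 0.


Subtraction set S = {1, 2, 3, 4, 5}, so G(n) = n mod 6.
G(n) = 0 when n is a multiple of 6.
Multiples of 6 in [1, 23]: 3
N-positions (nonzero Grundy) = 23 - 3 = 20

20


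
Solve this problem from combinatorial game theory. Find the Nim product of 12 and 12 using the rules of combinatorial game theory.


Nim multiplication is bilinear over XOR: (u XOR v) * w = (u*w) XOR (v*w).
So we split each operand into its bit components and XOR the pairwise Nim products.
12 = 4 + 8 (as XOR of powers of 2).
12 = 4 + 8 (as XOR of powers of 2).
Using the standard Nim-product table on single bits:
  2*2 = 3,   2*4 = 8,   2*8 = 12,
  4*4 = 6,   4*8 = 11,  8*8 = 13,
and  1*x = x (identity), k*l = l*k (commutative).
Pairwise Nim products:
  4 * 4 = 6
  4 * 8 = 11
  8 * 4 = 11
  8 * 8 = 13
XOR them: 6 XOR 11 XOR 11 XOR 13 = 11.
Result: 12 * 12 = 11 (in Nim).

11


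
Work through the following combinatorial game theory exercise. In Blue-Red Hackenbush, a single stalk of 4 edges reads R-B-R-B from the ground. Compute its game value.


Edges (from ground): R-B-R-B
By Berlekamp's sign-expansion rule, a Blue-Red Hackenbush stalk has the value of the surreal number whose sign sequence is the edge sequence with B -> + and R -> -.
Sign sequence: -+-+
Trace the sign expansion in the surreal number tree, starting from 0:
Edge 1: R (sign -) -> bounds (-inf, 0), value = -1
Edge 2: B (sign +) -> bounds (-1, 0), value = -1/2
Edge 3: R (sign -) -> bounds (-1, -1/2), value = -3/4
Edge 4: B (sign +) -> bounds (-3/4, -1/2), value = -5/8
Game value = -5/8

-5/8


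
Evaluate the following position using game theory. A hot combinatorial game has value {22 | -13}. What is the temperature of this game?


The game is {22 | -13}, a switch {a | b} with numbers a > b.
Cooling {a | b} by t gives {a - t | b + t}, which stops being hot when a - t = b + t, i.e. at t = (a - b)/2. So the temperature of a switch is (a - b)/2.
Temperature = (Left option - Right option) / 2
= (22 - (-13)) / 2
= 35 / 2
= 35/2

35/2


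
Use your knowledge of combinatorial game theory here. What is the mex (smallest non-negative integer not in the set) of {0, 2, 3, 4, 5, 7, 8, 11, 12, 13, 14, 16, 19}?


Set = {0, 2, 3, 4, 5, 7, 8, 11, 12, 13, 14, 16, 19}
0 is in the set.
1 is NOT in the set. This is the mex.
mex = 1

1


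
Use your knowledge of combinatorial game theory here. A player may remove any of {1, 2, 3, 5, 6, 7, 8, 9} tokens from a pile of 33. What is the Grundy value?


The subtraction set is S = {1, 2, 3, 5, 6, 7, 8, 9}.
G(k) = mex{ G(k - s) : s in S, s <= k }. We compute iteratively: G(0) = 0.
G(1) = mex({0}) = 1
G(2) = mex({0, 1}) = 2
G(3) = mex({0, 1, 2}) = 3
G(4) = mex({1, 2, 3}) = 0
G(5) = mex({0, 2, 3}) = 1
G(6) = mex({0, 1, 3}) = 2
G(7) = mex({0, 1, 2}) = 3
G(8) = mex({0, 1, 2, 3}) = 4
G(9) = mex({0, 1, 2, 3, 4}) = 5
G(10) = mex({0, 1, 2, 3, 4, 5}) = 6
G(11) = mex({0, 1, 2, 3, 4, 5, 6}) = 7
G(12) = mex({0, 1, 2, 3, 5, 6, 7}) = 4
G(13) = mex({0, 1, 2, 3, 4, 6, 7}) = 5
G(14) = mex({1, 2, 3, 4, 5, 7}) = 0
G(15) = mex({0, 2, 3, 4, 5, 6}) = 1
G(16) = mex({0, 1, 3, 4, 5, 6, 7}) = 2
G(17) = mex({0, 1, 2, 4, 5, 6, 7}) = 3
G(18) = mex({1, 2, 3, 4, 5, 6, 7}) = 0
G(19) = mex({0, 2, 3, 4, 5, 6, 7}) = 1
G(20) = mex({0, 1, 3, 4, 5, 7}) = 2
G(21) = mex({0, 1, 2, 4, 5}) = 3
G(22) = mex({0, 1, 2, 3, 5}) = 4
Observe that G(14)..G(22) = 0, 1, 2, 3, 0, 1, 2, 3, 4 repeats G(0)..G(8) = 0, 1, 2, 3, 0, 1, 2, 3, 4.
For k >= max(S) = 9, G(k) is determined by the previous 9 values G(k-9)..G(k-1); a window of 9 consecutive values has recurred shifted by 14, so by induction G(k + 14) = G(k) for all k >= 0: the sequence is periodic from the start with period 14.
One period: G(0..13) = 0, 1, 2, 3, 0, 1, 2, 3, 4, 5, 6, 7, 4, 5.
33 mod 14 = 5, so G(33) = G(5) = 1.

1


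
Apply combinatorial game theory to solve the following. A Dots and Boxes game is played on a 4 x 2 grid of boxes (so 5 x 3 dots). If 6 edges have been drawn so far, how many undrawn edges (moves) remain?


Grid: 4 x 2 boxes, i.e. 5 rows and 3 columns of dots.
Horizontal edges: (rows + 1) * cols = 5 * 2 = 10
Vertical edges: rows * (cols + 1) = 4 * 3 = 12
Total edges: 10 + 12 = 22
Edges drawn: 6
Remaining: 22 - 6 = 16

16


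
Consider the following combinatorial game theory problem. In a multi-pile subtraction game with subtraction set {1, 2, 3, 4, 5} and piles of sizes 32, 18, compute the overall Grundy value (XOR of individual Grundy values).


Subtraction set: {1, 2, 3, 4, 5}
For this subtraction set, G(n) = n mod 6 (period = max + 1 = 6).
Pile 1 (size 32): G(32) = 32 mod 6 = 2
Pile 2 (size 18): G(18) = 18 mod 6 = 0
Total Grundy value = XOR of all: 2 XOR 0 = 2

2


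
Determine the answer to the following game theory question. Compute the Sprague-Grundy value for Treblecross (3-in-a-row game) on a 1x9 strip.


Treblecross: place X on empty cells; 3-in-a-row wins.
Playing within two cells of an existing X lets the opponent win at once, so sensible play treats the cells i-2..i+2 around each X as dead. The player left with no safe cell loses, so this is a normal-play take-away game on strips of safe cells.
Placing X at cell i (0-indexed) of a strip of k safe cells leaves independent strips of sizes max(0, i-2) and max(0, k-i-3). Hence G(k) = mex{ G(max(0,i-2)) XOR G(max(0,k-i-3)) : 0 <= i < k }, with G(0) = 0.
G(1): splits (0,0):0^0=0 -> mex({0}) = 1
G(2): splits (0,0):0^0=0 -> mex({0}) = 1
G(3): splits (0,0):0^0=0 -> mex({0}) = 1
G(4): splits (0,1):0^1=1 (0,0):0^0=0 -> mex({0, 1}) = 2
G(5): splits (0,2):0^1=1 (0,1):0^1=1 (0,0):0^0=0 -> mex({0, 1}) = 2
G(6) = mex({1}) = 0
G(7) = mex({0, 1, 2}) = 3
G(8) = mex({0, 1, 2}) = 3
G(9) = mex({0, 2}) = 1
Therefore G(9) = 1.

1


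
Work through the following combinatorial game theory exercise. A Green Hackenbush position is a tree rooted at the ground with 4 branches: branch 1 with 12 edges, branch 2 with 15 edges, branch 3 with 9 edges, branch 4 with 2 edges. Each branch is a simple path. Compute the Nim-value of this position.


The tree has 4 branches from the ground vertex.
In Green Hackenbush, the Nim-value of a simple path of length k is k.
Branch 1: length 12, Nim-value = 12
Branch 2: length 15, Nim-value = 15
Branch 3: length 9, Nim-value = 9
Branch 4: length 2, Nim-value = 2
Total Nim-value = XOR of all branch values:
0 XOR 12 = 12
12 XOR 15 = 3
3 XOR 9 = 10
10 XOR 2 = 8
Nim-value of the tree = 8

8


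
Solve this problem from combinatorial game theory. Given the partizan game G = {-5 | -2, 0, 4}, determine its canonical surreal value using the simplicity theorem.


Left options: {-5}, max = -5
Right options: {-2, 0, 4}, min = -2
All options are numbers and max(Left) < min(Right), so by the simplicity theorem the value is the simplest (earliest-born) number strictly between -5 and -2.
Integers -4 through -3 all lie strictly between -5 and -2.
Among integers, the simplest (lowest birthday = smallest |n|; 0 is born on day 0, +-n on day n) is -3.
No non-integer in the interval can be simpler: if x is a non-integer in the interval, then floor(x) or ceil(x) also lies in the interval (the interval contains an integer), and both are proper prefixes of x's sign expansion, i.e. born earlier. So the game value is -3.
Game value = -3

-3


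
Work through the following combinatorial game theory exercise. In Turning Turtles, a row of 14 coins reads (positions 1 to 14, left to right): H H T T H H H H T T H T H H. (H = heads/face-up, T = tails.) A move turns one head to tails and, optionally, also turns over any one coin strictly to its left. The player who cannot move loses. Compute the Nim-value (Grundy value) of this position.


Coins: H H T T H H H H T T H T H H
Key fact: a single head at position k behaves exactly like a Nim heap of size k (turning it to T and optionally flipping a coin at j < k corresponds to moving the heap from k to j, or to 0), and heads combine as a disjunctive sum (two heads at the same place would cancel, matching j XOR j = 0). So the Nim-value is the XOR of the 1-indexed positions of the heads.
Face-up positions (1-indexed): [1, 2, 5, 6, 7, 8, 11, 13, 14]
XOR 0 with 1: 0 XOR 1 = 1
XOR 1 with 2: 1 XOR 2 = 3
XOR 3 with 5: 3 XOR 5 = 6
XOR 6 with 6: 6 XOR 6 = 0
XOR 0 with 7: 0 XOR 7 = 7
XOR 7 with 8: 7 XOR 8 = 15
XOR 15 with 11: 15 XOR 11 = 4
XOR 4 with 13: 4 XOR 13 = 9
XOR 9 with 14: 9 XOR 14 = 7
Nim-value = 7

7


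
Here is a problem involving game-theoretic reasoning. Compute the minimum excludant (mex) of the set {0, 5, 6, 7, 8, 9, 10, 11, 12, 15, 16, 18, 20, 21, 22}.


Set = {0, 5, 6, 7, 8, 9, 10, 11, 12, 15, 16, 18, 20, 21, 22}
0 is in the set.
1 is NOT in the set. This is the mex.
mex = 1

1


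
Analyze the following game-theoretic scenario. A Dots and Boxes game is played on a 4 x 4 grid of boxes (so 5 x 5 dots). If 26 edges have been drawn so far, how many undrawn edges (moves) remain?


Grid: 4 x 4 boxes, i.e. 5 rows and 5 columns of dots.
Horizontal edges: (rows + 1) * cols = 5 * 4 = 20
Vertical edges: rows * (cols + 1) = 4 * 5 = 20
Total edges: 20 + 20 = 40
Edges drawn: 26
Remaining: 40 - 26 = 14

14


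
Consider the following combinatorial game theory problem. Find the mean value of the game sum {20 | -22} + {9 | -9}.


G1 = {20 | -22}, G2 = {9 | -9}
Each is a switch {a | b} with numbers a > b; its mean value is (a + b)/2, and mean value is additive over game sums: m(G1 + G2) = m(G1) + m(G2).
Mean of G1 = (20 + (-22))/2 = -2/2 = -1
Mean of G2 = (9 + (-9))/2 = 0/2 = 0
Mean of G1 + G2 = -1 + 0 = -1

-1


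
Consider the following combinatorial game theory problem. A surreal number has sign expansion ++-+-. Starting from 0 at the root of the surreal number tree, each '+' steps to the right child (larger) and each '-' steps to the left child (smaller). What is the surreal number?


Sign expansion: ++-+-
Rule: track bounds (lo, hi), initially (-inf, +inf). On '+', the current value becomes lo and we move to the simplest number in (value, hi): value + 1 if hi = +inf, otherwise the midpoint (value + hi)/2. On '-', the current value becomes hi and we move to value - 1 if lo = -inf, otherwise the midpoint (lo + value)/2.
Start at 0.
Step 1: sign = +, move right. Bounds: (0, +inf). Value = 1
Step 2: sign = +, move right. Bounds: (1, +inf). Value = 2
Step 3: sign = -, move left. Bounds: (1, 2). Value = 3/2
Step 4: sign = +, move right. Bounds: (3/2, 2). Value = 7/4
Step 5: sign = -, move left. Bounds: (3/2, 7/4). Value = 13/8
The surreal number with sign expansion ++-+- is 13/8.

13/8


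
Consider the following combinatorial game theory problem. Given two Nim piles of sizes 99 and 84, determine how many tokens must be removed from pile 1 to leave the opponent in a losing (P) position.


Piles: 99 and 84
Current XOR: 99 XOR 84 = 55 (non-zero, so this is an N-position).
To make the XOR zero, we need to find a move that balances the piles.
For pile 1 (size 99): target = 99 XOR 55 = 84
We reduce pile 1 from 99 to 84.
Tokens removed: 99 - 84 = 15
Verification: 84 XOR 84 = 0

15


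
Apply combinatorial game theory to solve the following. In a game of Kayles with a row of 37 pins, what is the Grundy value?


Kayles: a move removes 1 or 2 adjacent pins from a contiguous row.
Removing pins from a row of k leaves two independent rows (a, b) with a + b = k - 1 (one pin) or a + b = k - 2 (two pins); an end removal gives a = 0.
By Sprague-Grundy, G(k) = mex{ G(a) XOR G(b) } over all these splits. G(0) = 0.
G(1): splits (0,0):0^0=0 -> mex({0}) = 1
G(2): splits (0,1):0^1=1 (0,0):0^0=0 -> mex({0, 1}) = 2
G(3): splits (0,2):0^2=2 (1,1):1^1=0 (0,1):0^1=1 -> mex({0, 1, 2}) = 3
G(4): splits (0,3):0^3=3 (1,2):1^2=3 (0,2):0^2=2 (1,1):1^1=0 -> mex({0, 2, 3}) = 1
G(5): splits (0,4):0^1=1 (1,3):1^3=2 (2,2):2^2=0 (0,3):0^3=3 (1,2):1^2=3 -> mex({0, 1, 2, 3}) = 4
G(6) = mex({0, 1, 2, 4}) = 3
G(7) = mex({0, 1, 3, 4, 5}) = 2
G(8) = mex({0, 2, 3, 5, 6}) = 1
G(9) = mex({0, 1, 2, 3, 6, 7}) = 4
G(10) = mex({0, 1, 3, 4, 5, 7}) = 2
G(11) = mex({0, 1, 2, 3, 4, 5}) = 6
G(12) = mex({0, 1, 2, 3, 5, 6, 7}) = 4
G(13) = mex({0, 2, 3, 4, 6, 7}) = 1
G(14) = mex({0, 1, 4, 5, 6, 7}) = 2
G(15) = mex({0, 1, 2, 3, 4, 5, 6}) = 7
G(16) = mex({0, 2, 3, 5, 6, 7}) = 1
G(17) = mex({0, 1, 2, 3, 5, 6, 7}) = 4
G(18) = mex({0, 1, 2, 4, 5, 6}) = 3
G(19) = mex({0, 1, 3, 4, 5, 7}) = 2
G(20) = mex({0, 2, 3, 4, 5, 6, 7}) = 1
G(21) = mex({0, 1, 2, 3, 5, 6, 7}) = 4
G(22) = mex({0, 1, 2, 3, 4, 5, 7}) = 6
G(23) = mex({0, 1, 2, 3, 4, 5, 6}) = 7
G(24) = mex({0, 1, 2, 3, 5, 6, 7}) = 4
G(25) = mex({0, 2, 3, 4, 6, 7}) = 1
G(26) = mex({0, 1, 3, 4, 5, 6, 7}) = 2
G(27) = mex({0, 1, 2, 3, 4, 5, 6, 7}) = 8
G(28) = mex({0, 1, 2, 3, 4, 6, 7, 8}) = 5
G(29) = mex({0, 1, 2, 3, 5, 6, 7, 8, 9}) = 4
G(30) = mex({0, 1, 2, 3, 4, 5, 6, 9, 10}) = 7
G(31) = mex({0, 1, 3, 4, 5, 7, 10, 11}) = 2
G(32) = mex({0, 2, 3, 4, 5, 6, 7, 9, 11}) = 1
G(33) = mex({0, 1, 2, 3, 4, 5, 6, 7, 9, 12}) = 8
G(34) = mex({0, 1, 2, 3, 4, 5, 7, 8, 11, 12}) = 6
G(35) = mex({0, 1, 2, 3, 4, 5, 6, 8, 9, 10, 11}) = 7
G(36) = mex({0, 1, 2, 3, 5, 6, 7, 9, 10}) = 4
G(37) = mex({0, 2, 3, 4, 6, 7, 9, 10, 11, 12}) = 1
Therefore G(37) = 1.

1


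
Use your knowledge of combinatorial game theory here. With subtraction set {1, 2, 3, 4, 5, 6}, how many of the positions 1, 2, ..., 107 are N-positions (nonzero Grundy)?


Subtraction set S = {1, 2, 3, 4, 5, 6}, so G(n) = n mod 7.
G(n) = 0 when n is a multiple of 7.
Multiples of 7 in [1, 107]: 15
N-positions (nonzero Grundy) = 107 - 15 = 92

92


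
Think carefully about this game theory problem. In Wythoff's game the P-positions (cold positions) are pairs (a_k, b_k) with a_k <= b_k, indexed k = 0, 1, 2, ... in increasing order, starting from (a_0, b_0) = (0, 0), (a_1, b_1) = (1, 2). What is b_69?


By Wythoff's theorem, a_k = floor(k * phi) and b_k = floor(k * phi^2) = a_k + k, where phi = (1 + sqrt(5))/2 is the golden ratio.
phi = (1 + sqrt(5))/2 = 1.618034
phi^2 = phi + 1 = 2.618034
k = 69
k * phi^2 = 69 * 2.618034 = 180.644345
b_69 = floor(k * phi^2) = 180 (check: a_69 + k = 111 + 69 = 180)

180


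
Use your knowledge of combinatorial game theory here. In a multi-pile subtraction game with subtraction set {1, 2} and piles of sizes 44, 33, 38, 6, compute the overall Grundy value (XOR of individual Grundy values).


Subtraction set: {1, 2}
For this subtraction set, G(n) = n mod 3 (period = max + 1 = 3).
Pile 1 (size 44): G(44) = 44 mod 3 = 2
Pile 2 (size 33): G(33) = 33 mod 3 = 0
Pile 3 (size 38): G(38) = 38 mod 3 = 2
Pile 4 (size 6): G(6) = 6 mod 3 = 0
Total Grundy value = XOR of all: 2 XOR 0 XOR 2 XOR 0 = 0

0


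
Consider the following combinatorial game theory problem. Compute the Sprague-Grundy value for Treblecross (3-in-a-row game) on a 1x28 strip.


Treblecross: place X on empty cells; 3-in-a-row wins.
Playing within two cells of an existing X lets the opponent win at once, so sensible play treats the cells i-2..i+2 around each X as dead. The player left with no safe cell loses, so this is a normal-play take-away game on strips of safe cells.
Placing X at cell i (0-indexed) of a strip of k safe cells leaves independent strips of sizes max(0, i-2) and max(0, k-i-3). Hence G(k) = mex{ G(max(0,i-2)) XOR G(max(0,k-i-3)) : 0 <= i < k }, with G(0) = 0.
G(1): splits (0,0):0^0=0 -> mex({0}) = 1
G(2): splits (0,0):0^0=0 -> mex({0}) = 1
G(3): splits (0,0):0^0=0 -> mex({0}) = 1
G(4): splits (0,1):0^1=1 (0,0):0^0=0 -> mex({0, 1}) = 2
G(5): splits (0,2):0^1=1 (0,1):0^1=1 (0,0):0^0=0 -> mex({0, 1}) = 2
G(6) = mex({1}) = 0
G(7) = mex({0, 1, 2}) = 3
G(8) = mex({0, 1, 2}) = 3
G(9) = mex({0, 2}) = 1
G(10) = mex({0, 2, 3}) = 1
G(11) = mex({0, 3}) = 1
G(12) = mex({1, 3}) = 0
G(13) = mex({0, 1, 2, 3}) = 4
G(14) = mex({0, 1, 2}) = 3
G(15) = mex({0, 1, 2}) = 3
G(16) = mex({0, 1, 2, 4}) = 3
G(17) = mex({0, 1, 3, 4}) = 2
G(18) = mex({0, 1, 3, 4}) = 2
G(19) = mex({0, 1, 3, 5}) = 2
G(20) = mex({0, 1, 2, 3, 5}) = 4
G(21) = mex({0, 1, 2, 3, 5}) = 4
G(22) = mex({1, 2, 6}) = 0
G(23) = mex({0, 1, 2, 3, 4, 6}) = 5
G(24) = mex({0, 1, 2, 3, 4}) = 5
G(25) = mex({0, 1, 3, 4, 7}) = 2
G(26) = mex({0, 1, 3, 4, 5, 7}) = 2
G(27) = mex({0, 1, 3, 5}) = 2
G(28) = mex({0, 1, 2, 5}) = 3
Therefore G(28) = 3.

3


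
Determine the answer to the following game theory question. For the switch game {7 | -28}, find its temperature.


The game is {7 | -28}, a switch {a | b} with numbers a > b.
Cooling {a | b} by t gives {a - t | b + t}, which stops being hot when a - t = b + t, i.e. at t = (a - b)/2. So the temperature of a switch is (a - b)/2.
Temperature = (Left option - Right option) / 2
= (7 - (-28)) / 2
= 35 / 2
= 35/2

35/2


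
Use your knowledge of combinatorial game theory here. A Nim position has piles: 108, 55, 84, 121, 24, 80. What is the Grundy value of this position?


We need the XOR (exclusive or) of all pile sizes.
After XOR-ing pile 1 (size 108): 0 XOR 108 = 108
After XOR-ing pile 2 (size 55): 108 XOR 55 = 91
After XOR-ing pile 3 (size 84): 91 XOR 84 = 15
After XOR-ing pile 4 (size 121): 15 XOR 121 = 118
After XOR-ing pile 5 (size 24): 118 XOR 24 = 110
After XOR-ing pile 6 (size 80): 110 XOR 80 = 62
The Nim-value of this position is 62.

62


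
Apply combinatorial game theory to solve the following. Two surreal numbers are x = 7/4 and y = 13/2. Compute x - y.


x = 7/4, y = 13/2
Converting to common denominator: 4
x = 7/4, y = 26/4
x - y = 7/4 - 13/2 = -19/4

-19/4


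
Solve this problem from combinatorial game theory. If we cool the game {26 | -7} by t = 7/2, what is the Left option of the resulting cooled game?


Original game: {26 | -7} (a switch {a | b} with a > b).
Cooling by t (for t below the temperature (a - b)/2 = 33/2) taxes each move by t: {a | b} cooled by t is {a - t | b + t}.
Cooling amount: t = 7/2
Cooled Left option: 26 - 7/2 = 45/2
Cooled Right option: -7 + 7/2 = -7/2
Cooled game: {45/2 | -7/2}
Left option = 45/2

45/2


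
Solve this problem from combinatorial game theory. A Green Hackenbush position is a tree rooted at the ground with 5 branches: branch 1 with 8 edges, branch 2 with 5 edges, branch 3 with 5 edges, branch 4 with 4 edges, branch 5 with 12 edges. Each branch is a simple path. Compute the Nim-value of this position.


The tree has 5 branches from the ground vertex.
In Green Hackenbush, the Nim-value of a simple path of length k is k.
Branch 1: length 8, Nim-value = 8
Branch 2: length 5, Nim-value = 5
Branch 3: length 5, Nim-value = 5
Branch 4: length 4, Nim-value = 4
Branch 5: length 12, Nim-value = 12
Total Nim-value = XOR of all branch values:
0 XOR 8 = 8
8 XOR 5 = 13
13 XOR 5 = 8
8 XOR 4 = 12
12 XOR 12 = 0
Nim-value of the tree = 0

0


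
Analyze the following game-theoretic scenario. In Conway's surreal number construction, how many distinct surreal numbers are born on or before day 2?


Day 0: {|} = 0 is born. Count = 1.
Day n: the number of surreal numbers born by day n is 2^(n+1) - 1.
By day 0: 2^1 - 1 = 1
By day 1: 2^2 - 1 = 3
By day 2: 2^3 - 1 = 7
By day 2: 7 surreal numbers.

7


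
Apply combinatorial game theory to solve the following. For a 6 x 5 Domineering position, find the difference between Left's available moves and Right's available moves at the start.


Board is 6 x 5 (rows x cols).
Left (vertical) placements: (rows-1) * cols = 5 * 5 = 25
Right (horizontal) placements: rows * (cols-1) = 6 * 4 = 24
Advantage = Left - Right = 25 - 24 = 1

1


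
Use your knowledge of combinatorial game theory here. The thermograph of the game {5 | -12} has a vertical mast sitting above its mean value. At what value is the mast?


Game = {5 | -12}, a switch {a | b} with numbers a > b.
Its thermograph has left wall a - t and right wall b + t, which meet at t = (a - b)/2, where both equal (a + b)/2. So the mast (mean value) is at (a + b)/2.
Mean = (5 + (-12))/2 = -7/2 = -7/2

-7/2


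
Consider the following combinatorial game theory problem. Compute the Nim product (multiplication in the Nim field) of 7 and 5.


Nim multiplication is bilinear over XOR: (u XOR v) * w = (u*w) XOR (v*w).
So we split each operand into its bit components and XOR the pairwise Nim products.
7 = 1 + 2 + 4 (as XOR of powers of 2).
5 = 1 + 4 (as XOR of powers of 2).
Using the standard Nim-product table on single bits:
  2*2 = 3,   2*4 = 8,   2*8 = 12,
  4*4 = 6,   4*8 = 11,  8*8 = 13,
and  1*x = x (identity), k*l = l*k (commutative).
Pairwise Nim products:
  1 * 1 = 1
  1 * 4 = 4
  2 * 1 = 2
  2 * 4 = 8
  4 * 1 = 4
  4 * 4 = 6
XOR them: 1 XOR 4 XOR 2 XOR 8 XOR 4 XOR 6 = 13.
Result: 7 * 5 = 13 (in Nim).

13


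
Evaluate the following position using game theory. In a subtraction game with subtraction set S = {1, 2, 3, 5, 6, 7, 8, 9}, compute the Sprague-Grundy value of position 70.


The subtraction set is S = {1, 2, 3, 5, 6, 7, 8, 9}.
G(k) = mex{ G(k - s) : s in S, s <= k }. We compute iteratively: G(0) = 0.
G(1) = mex({0}) = 1
G(2) = mex({0, 1}) = 2
G(3) = mex({0, 1, 2}) = 3
G(4) = mex({1, 2, 3}) = 0
G(5) = mex({0, 2, 3}) = 1
G(6) = mex({0, 1, 3}) = 2
G(7) = mex({0, 1, 2}) = 3
G(8) = mex({0, 1, 2, 3}) = 4
G(9) = mex({0, 1, 2, 3, 4}) = 5
G(10) = mex({0, 1, 2, 3, 4, 5}) = 6
G(11) = mex({0, 1, 2, 3, 4, 5, 6}) = 7
G(12) = mex({0, 1, 2, 3, 5, 6, 7}) = 4
G(13) = mex({0, 1, 2, 3, 4, 6, 7}) = 5
G(14) = mex({1, 2, 3, 4, 5, 7}) = 0
G(15) = mex({0, 2, 3, 4, 5, 6}) = 1
G(16) = mex({0, 1, 3, 4, 5, 6, 7}) = 2
G(17) = mex({0, 1, 2, 4, 5, 6, 7}) = 3
G(18) = mex({1, 2, 3, 4, 5, 6, 7}) = 0
G(19) = mex({0, 2, 3, 4, 5, 6, 7}) = 1
G(20) = mex({0, 1, 3, 4, 5, 7}) = 2
G(21) = mex({0, 1, 2, 4, 5}) = 3
G(22) = mex({0, 1, 2, 3, 5}) = 4
Observe that G(14)..G(22) = 0, 1, 2, 3, 0, 1, 2, 3, 4 repeats G(0)..G(8) = 0, 1, 2, 3, 0, 1, 2, 3, 4.
For k >= max(S) = 9, G(k) is determined by the previous 9 values G(k-9)..G(k-1); a window of 9 consecutive values has recurred shifted by 14, so by induction G(k + 14) = G(k) for all k >= 0: the sequence is periodic from the start with period 14.
One period: G(0..13) = 0, 1, 2, 3, 0, 1, 2, 3, 4, 5, 6, 7, 4, 5.
70 mod 14 = 0, so G(70) = G(0) = 0.

0


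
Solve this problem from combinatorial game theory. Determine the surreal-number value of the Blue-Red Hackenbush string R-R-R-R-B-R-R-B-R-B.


Edges (from ground): R-R-R-R-B-R-R-B-R-B
By Berlekamp's sign-expansion rule, a Blue-Red Hackenbush stalk has the value of the surreal number whose sign sequence is the edge sequence with B -> + and R -> -.
Sign sequence: ----+--+-+
Trace the sign expansion in the surreal number tree, starting from 0:
Edge 1: R (sign -) -> bounds (-inf, 0), value = -1
Edge 2: R (sign -) -> bounds (-inf, -1), value = -2
Edge 3: R (sign -) -> bounds (-inf, -2), value = -3
Edge 4: R (sign -) -> bounds (-inf, -3), value = -4
Edge 5: B (sign +) -> bounds (-4, -3), value = -7/2
Edge 6: R (sign -) -> bounds (-4, -7/2), value = -15/4
Edge 7: R (sign -) -> bounds (-4, -15/4), value = -31/8
Edge 8: B (sign +) -> bounds (-31/8, -15/4), value = -61/16
Edge 9: R (sign -) -> bounds (-31/8, -61/16), value = -123/32
Edge 10: B (sign +) -> bounds (-123/32, -61/16), value = -245/64
Game value = -245/64

-245/64


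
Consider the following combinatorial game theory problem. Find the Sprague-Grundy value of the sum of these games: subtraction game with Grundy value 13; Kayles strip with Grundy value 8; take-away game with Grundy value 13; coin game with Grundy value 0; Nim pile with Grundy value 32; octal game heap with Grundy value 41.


By the Sprague-Grundy theorem, the Grundy value of a sum of games is the XOR of individual Grundy values.
subtraction game: Grundy value = 13. Running XOR: 0 XOR 13 = 13
Kayles strip: Grundy value = 8. Running XOR: 13 XOR 8 = 5
take-away game: Grundy value = 13. Running XOR: 5 XOR 13 = 8
coin game: Grundy value = 0. Running XOR: 8 XOR 0 = 8
Nim pile: Grundy value = 32. Running XOR: 8 XOR 32 = 40
octal game heap: Grundy value = 41. Running XOR: 40 XOR 41 = 1
The combined Grundy value is 1.

1


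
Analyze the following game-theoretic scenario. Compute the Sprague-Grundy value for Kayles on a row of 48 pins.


Kayles: a move removes 1 or 2 adjacent pins from a contiguous row.
Removing pins from a row of k leaves two independent rows (a, b) with a + b = k - 1 (one pin) or a + b = k - 2 (two pins); an end removal gives a = 0.
By Sprague-Grundy, G(k) = mex{ G(a) XOR G(b) } over all these splits. G(0) = 0.
G(1): splits (0,0):0^0=0 -> mex({0}) = 1
G(2): splits (0,1):0^1=1 (0,0):0^0=0 -> mex({0, 1}) = 2
G(3): splits (0,2):0^2=2 (1,1):1^1=0 (0,1):0^1=1 -> mex({0, 1, 2}) = 3
G(4): splits (0,3):0^3=3 (1,2):1^2=3 (0,2):0^2=2 (1,1):1^1=0 -> mex({0, 2, 3}) = 1
G(5): splits (0,4):0^1=1 (1,3):1^3=2 (2,2):2^2=0 (0,3):0^3=3 (1,2):1^2=3 -> mex({0, 1, 2, 3}) = 4
G(6) = mex({0, 1, 2, 4}) = 3
G(7) = mex({0, 1, 3, 4, 5}) = 2
G(8) = mex({0, 2, 3, 5, 6}) = 1
G(9) = mex({0, 1, 2, 3, 6, 7}) = 4
G(10) = mex({0, 1, 3, 4, 5, 7}) = 2
G(11) = mex({0, 1, 2, 3, 4, 5}) = 6
G(12) = mex({0, 1, 2, 3, 5, 6, 7}) = 4
G(13) = mex({0, 2, 3, 4, 6, 7}) = 1
G(14) = mex({0, 1, 4, 5, 6, 7}) = 2
G(15) = mex({0, 1, 2, 3, 4, 5, 6}) = 7
G(16) = mex({0, 2, 3, 5, 6, 7}) = 1
G(17) = mex({0, 1, 2, 3, 5, 6, 7}) = 4
G(18) = mex({0, 1, 2, 4, 5, 6}) = 3
G(19) = mex({0, 1, 3, 4, 5, 7}) = 2
G(20) = mex({0, 2, 3, 4, 5, 6, 7}) = 1
G(21) = mex({0, 1, 2, 3, 5, 6, 7}) = 4
G(22) = mex({0, 1, 2, 3, 4, 5, 7}) = 6
G(23) = mex({0, 1, 2, 3, 4, 5, 6}) = 7
G(24) = mex({0, 1, 2, 3, 5, 6, 7}) = 4
G(25) = mex({0, 2, 3, 4, 6, 7}) = 1
G(26) = mex({0, 1, 3, 4, 5, 6, 7}) = 2
G(27) = mex({0, 1, 2, 3, 4, 5, 6, 7}) = 8
G(28) = mex({0, 1, 2, 3, 4, 6, 7, 8}) = 5
G(29) = mex({0, 1, 2, 3, 5, 6, 7, 8, 9}) = 4
G(30) = mex({0, 1, 2, 3, 4, 5, 6, 9, 10}) = 7
G(31) = mex({0, 1, 3, 4, 5, 7, 10, 11}) = 2
G(32) = mex({0, 2, 3, 4, 5, 6, 7, 9, 11}) = 1
G(33) = mex({0, 1, 2, 3, 4, 5, 6, 7, 9, 12}) = 8
G(34) = mex({0, 1, 2, 3, 4, 5, 7, 8, 11, 12}) = 6
G(35) = mex({0, 1, 2, 3, 4, 5, 6, 8, 9, 10, 11}) = 7
G(36) = mex({0, 1, 2, 3, 5, 6, 7, 9, 10}) = 4
G(37) = mex({0, 2, 3, 4, 6, 7, 9, 10, 11, 12}) = 1
G(38) = mex({0, 1, 3, 4, 5, 6, 7, 9, 10, 11, 12}) = 2
G(39) = mex({0, 1, 2, 4, 5, 6, 7, 9, 10, 12, 14}) = 3
G(40) = mex({0, 2, 3, 4, 6, 7, 11, 12, 14}) = 1
G(41) = mex({0, 1, 2, 3, 5, 6, 7, 9, 10, 11, 12}) = 4
G(42) = mex({0, 1, 2, 3, 4, 5, 6, 9, 10}) = 7
G(43) = mex({0, 1, 3, 4, 5, 7, 9, 10, 12, 15}) = 2
G(44) = mex({0, 2, 3, 4, 5, 6, 7, 9, 10, 12, 15}) = 1
G(45) = mex({0, 1, 2, 3, 4, 5, 6, 7, 9, 10, 12, 14}) = 8
G(46) = mex({0, 1, 3, 4, 5, 7, 8, 11, 12, 14}) = 2
G(47) = mex({0, 1, 2, 3, 4, 5, 6, 8, 9, 10, 11, 12}) = 7
G(48) = mex({0, 1, 2, 3, 5, 6, 7, 9, 10}) = 4
Therefore G(48) = 4.

4


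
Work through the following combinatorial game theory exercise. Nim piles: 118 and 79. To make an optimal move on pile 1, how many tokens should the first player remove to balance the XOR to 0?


Piles: 118 and 79
Current XOR: 118 XOR 79 = 57 (non-zero, so this is an N-position).
To make the XOR zero, we need to find a move that balances the piles.
For pile 1 (size 118): target = 118 XOR 57 = 79
We reduce pile 1 from 118 to 79.
Tokens removed: 118 - 79 = 39
Verification: 79 XOR 79 = 0

39


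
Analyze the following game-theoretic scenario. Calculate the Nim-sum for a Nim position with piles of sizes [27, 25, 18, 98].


We need the XOR (exclusive or) of all pile sizes.
After XOR-ing pile 1 (size 27): 0 XOR 27 = 27
After XOR-ing pile 2 (size 25): 27 XOR 25 = 2
After XOR-ing pile 3 (size 18): 2 XOR 18 = 16
After XOR-ing pile 4 (size 98): 16 XOR 98 = 114
The Nim-value of this position is 114.

114


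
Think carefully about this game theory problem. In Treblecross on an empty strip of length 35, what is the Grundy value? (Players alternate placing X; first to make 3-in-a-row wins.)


Treblecross: place X on empty cells; 3-in-a-row wins.
Playing within two cells of an existing X lets the opponent win at once, so sensible play treats the cells i-2..i+2 around each X as dead. The player left with no safe cell loses, so this is a normal-play take-away game on strips of safe cells.
Placing X at cell i (0-indexed) of a strip of k safe cells leaves independent strips of sizes max(0, i-2) and max(0, k-i-3). Hence G(k) = mex{ G(max(0,i-2)) XOR G(max(0,k-i-3)) : 0 <= i < k }, with G(0) = 0.
G(1): splits (0,0):0^0=0 -> mex({0}) = 1
G(2): splits (0,0):0^0=0 -> mex({0}) = 1
G(3): splits (0,0):0^0=0 -> mex({0}) = 1
G(4): splits (0,1):0^1=1 (0,0):0^0=0 -> mex({0, 1}) = 2
G(5): splits (0,2):0^1=1 (0,1):0^1=1 (0,0):0^0=0 -> mex({0, 1}) = 2
G(6) = mex({1}) = 0
G(7) = mex({0, 1, 2}) = 3
G(8) = mex({0, 1, 2}) = 3
G(9) = mex({0, 2}) = 1
G(10) = mex({0, 2, 3}) = 1
G(11) = mex({0, 3}) = 1
G(12) = mex({1, 3}) = 0
G(13) = mex({0, 1, 2, 3}) = 4
G(14) = mex({0, 1, 2}) = 3
G(15) = mex({0, 1, 2}) = 3
G(16) = mex({0, 1, 2, 4}) = 3
G(17) = mex({0, 1, 3, 4}) = 2
G(18) = mex({0, 1, 3, 4}) = 2
G(19) = mex({0, 1, 3, 5}) = 2
G(20) = mex({0, 1, 2, 3, 5}) = 4
G(21) = mex({0, 1, 2, 3, 5}) = 4
G(22) = mex({1, 2, 6}) = 0
G(23) = mex({0, 1, 2, 3, 4, 6}) = 5
G(24) = mex({0, 1, 2, 3, 4}) = 5
G(25) = mex({0, 1, 3, 4, 7}) = 2
G(26) = mex({0, 1, 3, 4, 5, 7}) = 2
G(27) = mex({0, 1, 3, 5}) = 2
G(28) = mex({0, 1, 2, 5}) = 3
G(29) = mex({0, 1, 2, 4, 5, 6}) = 3
G(30) = mex({1, 2, 4, 6}) = 0
G(31) = mex({0, 1, 2, 3, 4, 6}) = 5
G(32) = mex({1, 2, 3, 4, 7}) = 0
G(33) = mex({0, 3, 7}) = 1
G(34) = mex({0, 2, 3, 5, 7}) = 1
G(35) = mex({0, 2, 3, 5, 6}) = 1
Therefore G(35) = 1.

1


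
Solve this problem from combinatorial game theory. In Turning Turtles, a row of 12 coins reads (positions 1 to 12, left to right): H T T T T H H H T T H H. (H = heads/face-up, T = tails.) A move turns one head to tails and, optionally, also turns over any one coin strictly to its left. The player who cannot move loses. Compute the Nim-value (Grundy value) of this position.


Coins: H T T T T H H H T T H H
Key fact: a single head at position k behaves exactly like a Nim heap of size k (turning it to T and optionally flipping a coin at j < k corresponds to moving the heap from k to j, or to 0), and heads combine as a disjunctive sum (two heads at the same place would cancel, matching j XOR j = 0). So the Nim-value is the XOR of the 1-indexed positions of the heads.
Face-up positions (1-indexed): [1, 6, 7, 8, 11, 12]
XOR 0 with 1: 0 XOR 1 = 1
XOR 1 with 6: 1 XOR 6 = 7
XOR 7 with 7: 7 XOR 7 = 0
XOR 0 with 8: 0 XOR 8 = 8
XOR 8 with 11: 8 XOR 11 = 3
XOR 3 with 12: 3 XOR 12 = 15
Nim-value = 15

15


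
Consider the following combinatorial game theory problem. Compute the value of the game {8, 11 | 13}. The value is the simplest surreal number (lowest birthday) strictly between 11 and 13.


Left options: {8, 11}, max = 11
Right options: {13}, min = 13
All options are numbers and max(Left) < min(Right), so by the simplicity theorem the value is the simplest (earliest-born) number strictly between 11 and 13.
The only integer strictly between 11 and 13 is 12.
No non-integer in the interval can be simpler: if x is a non-integer in the interval, then floor(x) or ceil(x) also lies in the interval (the interval contains an integer), and both are proper prefixes of x's sign expansion, i.e. born earlier. So the game value is 12.
Game value = 12

12


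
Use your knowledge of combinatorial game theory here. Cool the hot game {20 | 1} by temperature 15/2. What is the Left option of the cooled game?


Original game: {20 | 1} (a switch {a | b} with a > b).
Cooling by t (for t below the temperature (a - b)/2 = 19/2) taxes each move by t: {a | b} cooled by t is {a - t | b + t}.
Cooling amount: t = 15/2
Cooled Left option: 20 - 15/2 = 25/2
Cooled Right option: 1 + 15/2 = 17/2
Cooled game: {25/2 | 17/2}
Left option = 25/2

25/2


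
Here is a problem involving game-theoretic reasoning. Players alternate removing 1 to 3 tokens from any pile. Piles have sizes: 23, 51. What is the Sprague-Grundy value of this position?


Subtraction set: {1, 2, 3}
For this subtraction set, G(n) = n mod 4 (period = max + 1 = 4).
Pile 1 (size 23): G(23) = 23 mod 4 = 3
Pile 2 (size 51): G(51) = 51 mod 4 = 3
Total Grundy value = XOR of all: 3 XOR 3 = 0

0


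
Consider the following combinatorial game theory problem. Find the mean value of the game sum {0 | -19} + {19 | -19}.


G1 = {0 | -19}, G2 = {19 | -19}
Each is a switch {a | b} with numbers a > b; its mean value is (a + b)/2, and mean value is additive over game sums: m(G1 + G2) = m(G1) + m(G2).
Mean of G1 = (0 + (-19))/2 = -19/2 = -19/2
Mean of G2 = (19 + (-19))/2 = 0/2 = 0
Mean of G1 + G2 = -19/2 + 0 = -19/2

-19/2
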